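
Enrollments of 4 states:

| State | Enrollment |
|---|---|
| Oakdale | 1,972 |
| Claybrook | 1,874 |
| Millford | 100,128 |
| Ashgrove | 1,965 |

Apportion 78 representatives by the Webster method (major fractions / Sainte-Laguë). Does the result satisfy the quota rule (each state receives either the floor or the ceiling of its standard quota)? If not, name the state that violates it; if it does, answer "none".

Standard quotas: Oakdale 1.452, Claybrook 1.380, Millford 73.722, Ashgrove 1.447.
Webster allocation: Oakdale 1, Claybrook 1, Millford 75, Ashgrove 1.
Millford has quota 73.722 (lower 73, upper 74) but receives 75 — outside the quota interval.

Millford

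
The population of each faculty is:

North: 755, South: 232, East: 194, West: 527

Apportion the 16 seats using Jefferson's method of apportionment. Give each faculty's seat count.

North 7, South 2, East 2, West 5

Standard divisor 1708/16 ≈ 106.75; standard quotas: North 7.073, South 2.173, East 1.817, West 4.937.
Rounding down gives 7, 2, 1, 4 = 14 seats, so the divisor must be adjusted.
With modified divisor 96: modified quotas North 7.865, South 2.417, East 2.021, West 5.490.
Rounding down: North 7, South 2, East 2, West 5 (total 16).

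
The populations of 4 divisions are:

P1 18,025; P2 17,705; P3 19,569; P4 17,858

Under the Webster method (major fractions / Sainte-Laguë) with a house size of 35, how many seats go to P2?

8

Standard divisor 73157/35 ≈ 2090.2; standard quotas: P1 8.624, P2 8.470, P3 9.362, P4 8.544.
Rounding to the nearest integer gives P1 9, P2 8, P3 9, P4 9 — total 35, matching the house size, so no adjustment is needed.
P2 receives 8.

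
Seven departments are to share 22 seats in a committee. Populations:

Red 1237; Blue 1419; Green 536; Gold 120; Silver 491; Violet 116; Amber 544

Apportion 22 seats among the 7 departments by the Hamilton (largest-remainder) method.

Red: 6, Blue: 7, Green: 3, Gold: 1, Silver: 2, Violet: 0, Amber: 3

The standard divisor is 4463/22 ≈ 202.864.
Standard quotas: Red 6.098, Blue 6.995, Green 2.642, Gold 0.592, Silver 2.420, Violet 0.572, Amber 2.682.
Lower quotas: Red 6, Blue 6, Green 2, Gold 0, Silver 2, Violet 0, Amber 2 (sum 18, leaving 4 seats).
Remainders in descending order: Blue 0.995, Amber 0.682, Green 0.642, Gold 0.592, Violet 0.572, Silver 0.420, Red 0.098.
The surplus seats go to Blue, Amber, Green, Gold.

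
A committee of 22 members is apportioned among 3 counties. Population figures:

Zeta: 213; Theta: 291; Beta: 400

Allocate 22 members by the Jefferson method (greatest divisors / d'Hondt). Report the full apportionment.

Standard divisor 904/22 ≈ 41.091; standard quotas: Zeta 5.184, Theta 7.082, Beta 9.735.
Rounding down gives 5, 7, 9 = 21 seats, so the divisor must be adjusted.
With modified divisor 38: modified quotas Zeta 5.605, Theta 7.658, Beta 10.526.
Rounding down: Zeta 5, Theta 7, Beta 10 (total 22).

Zeta=5, Theta=7, Beta=10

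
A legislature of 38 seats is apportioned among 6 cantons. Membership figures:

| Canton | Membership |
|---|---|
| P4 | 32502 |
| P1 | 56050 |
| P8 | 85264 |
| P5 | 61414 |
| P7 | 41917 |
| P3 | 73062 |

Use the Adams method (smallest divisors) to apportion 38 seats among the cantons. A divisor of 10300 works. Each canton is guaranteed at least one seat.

With modified divisor 10300: modified quotas P4 3.156, P1 5.442, P8 8.278, P5 5.963, P7 4.070, P3 7.093.
Rounding up: P4 4, P1 6, P8 9, P5 6, P7 5, P3 8 (total 38).

P4 4, P1 6, P8 9, P5 6, P7 5, P3 8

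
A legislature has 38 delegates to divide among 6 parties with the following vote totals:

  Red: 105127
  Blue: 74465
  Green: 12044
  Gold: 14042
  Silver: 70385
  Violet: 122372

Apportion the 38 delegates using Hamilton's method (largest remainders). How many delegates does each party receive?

Red=10, Blue=7, Green=1, Gold=1, Silver=7, Violet=12

The standard divisor is 398435/38 ≈ 10485.132.
Standard quotas: Red 10.0263, Blue 7.1020, Green 1.1487, Gold 1.3392, Silver 6.7128, Violet 11.6710.
Lower quotas: Red 10, Blue 7, Green 1, Gold 1, Silver 6, Violet 11 (sum 36, leaving 2 seats).
Remainders in descending order: Silver 0.7128, Violet 0.6710, Gold 0.3392, Green 0.1487, Blue 0.1020, Red 0.0263.
Largest remainders: Silver, Violet receive the extra seats.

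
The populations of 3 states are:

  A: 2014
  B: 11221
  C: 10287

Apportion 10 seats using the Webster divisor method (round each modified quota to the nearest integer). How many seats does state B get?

5

Standard divisor 23522/10 ≈ 2352.2; standard quotas: A 0.856, B 4.770, C 4.373.
Rounding to the nearest integer gives A 1, B 5, C 4 — total 10, matching the house size, so no adjustment is needed.
B receives 5.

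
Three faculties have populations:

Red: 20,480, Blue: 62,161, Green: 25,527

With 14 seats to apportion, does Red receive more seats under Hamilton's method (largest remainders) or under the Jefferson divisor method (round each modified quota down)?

Hamilton

Hamilton: Red 3, Blue 8, Green 3.
Jefferson: Red 2, Blue 9, Green 3.
Red gets 3 under Hamilton and 2 under Jefferson.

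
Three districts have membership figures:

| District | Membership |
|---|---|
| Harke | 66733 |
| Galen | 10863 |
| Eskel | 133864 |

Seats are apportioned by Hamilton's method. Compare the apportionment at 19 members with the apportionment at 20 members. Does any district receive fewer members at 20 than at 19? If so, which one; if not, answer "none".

none

At 19 seats: Harke 6, Galen 1, Eskel 12.
At 20 seats: Harke 6, Galen 1, Eskel 13.
No district's allocation decreased.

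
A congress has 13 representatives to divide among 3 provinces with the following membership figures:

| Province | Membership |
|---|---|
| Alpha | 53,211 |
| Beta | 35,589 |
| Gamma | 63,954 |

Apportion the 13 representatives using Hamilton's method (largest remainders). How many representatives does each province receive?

Total 152754; standard divisor 152754/13 ≈ 11750.308.
Standard quotas: Alpha 4.5285, Beta 3.0288, Gamma 5.4428.
Lower quotas: Alpha 4, Beta 3, Gamma 5 (sum 12, leaving 1 seat).
Remainders in descending order: Alpha 0.5285, Gamma 0.4428, Beta 0.0288.
The surplus seat goes to Alpha.

Alpha 5, Beta 3, Gamma 5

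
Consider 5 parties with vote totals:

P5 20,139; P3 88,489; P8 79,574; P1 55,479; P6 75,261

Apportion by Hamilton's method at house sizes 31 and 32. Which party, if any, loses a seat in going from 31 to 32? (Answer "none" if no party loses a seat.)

none

At 31 seats: P5 2, P3 9, P8 8, P1 5, P6 7.
At 32 seats: P5 2, P3 9, P8 8, P1 6, P6 7.
No party's allocation decreased.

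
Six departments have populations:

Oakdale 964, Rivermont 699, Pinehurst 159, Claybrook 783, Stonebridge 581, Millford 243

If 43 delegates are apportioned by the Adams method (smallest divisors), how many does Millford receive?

3

Standard divisor 3429/43 ≈ 79.744; standard quotas: Oakdale 12.089, Rivermont 8.766, Pinehurst 1.994, Claybrook 9.819, Stonebridge 7.286, Millford 3.047.
Rounding up gives 13, 9, 2, 10, 8, 4 = 46 seats, so the divisor must be adjusted.
With modified divisor 85: modified quotas Oakdale 11.341, Rivermont 8.224, Pinehurst 1.871, Claybrook 9.212, Stonebridge 6.835, Millford 2.859.
Rounding up: Oakdale 12, Rivermont 9, Pinehurst 2, Claybrook 10, Stonebridge 7, Millford 3 (total 43).
Millford receives 3.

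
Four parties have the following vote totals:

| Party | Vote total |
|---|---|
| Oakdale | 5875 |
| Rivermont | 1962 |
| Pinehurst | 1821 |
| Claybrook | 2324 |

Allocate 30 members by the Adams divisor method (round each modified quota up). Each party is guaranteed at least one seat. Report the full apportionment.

Oakdale 14, Rivermont 5, Pinehurst 5, Claybrook 6

Standard divisor 11982/30 ≈ 399.4; standard quotas: Oakdale 14.710, Rivermont 4.912, Pinehurst 4.559, Claybrook 5.819.
Rounding up gives 15, 5, 5, 6 = 31 seats, so the divisor must be adjusted.
With modified divisor 440: modified quotas Oakdale 13.352, Rivermont 4.459, Pinehurst 4.139, Claybrook 5.282.
Rounding up: Oakdale 14, Rivermont 5, Pinehurst 5, Claybrook 6 (total 30).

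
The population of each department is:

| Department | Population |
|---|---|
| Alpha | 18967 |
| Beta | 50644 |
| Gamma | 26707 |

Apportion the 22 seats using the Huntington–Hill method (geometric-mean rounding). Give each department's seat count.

Alpha=4, Beta=12, Gamma=6

With divisor 4325: modified quotas Alpha 4.385, Beta 11.710, Gamma 6.175.
Geometric-mean thresholds: Alpha √(4·5)=4.472, Beta √(11·12)=11.489, Gamma √(6·7)=6.481.
Each quota rounded against its threshold gives Alpha 4, Beta 12, Gamma 6 (total 22).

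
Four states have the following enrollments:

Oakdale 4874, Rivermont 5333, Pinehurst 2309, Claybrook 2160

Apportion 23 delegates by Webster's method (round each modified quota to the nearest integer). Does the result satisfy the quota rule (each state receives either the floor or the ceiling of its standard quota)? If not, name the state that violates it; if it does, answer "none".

Standard quotas: Oakdale 7.638, Rivermont 8.358, Pinehurst 3.619, Claybrook 3.385.
Webster allocation: Oakdale 8, Rivermont 8, Pinehurst 4, Claybrook 3.
Every allocation lies between the lower and upper quota.

none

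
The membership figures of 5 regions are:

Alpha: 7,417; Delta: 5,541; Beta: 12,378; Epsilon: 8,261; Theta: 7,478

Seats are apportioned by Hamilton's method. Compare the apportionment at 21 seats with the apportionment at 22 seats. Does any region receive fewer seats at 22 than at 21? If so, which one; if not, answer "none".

none

At 21 seats: Alpha 4, Delta 3, Beta 6, Epsilon 4, Theta 4.
At 22 seats: Alpha 4, Delta 3, Beta 7, Epsilon 4, Theta 4.
No region's allocation decreased.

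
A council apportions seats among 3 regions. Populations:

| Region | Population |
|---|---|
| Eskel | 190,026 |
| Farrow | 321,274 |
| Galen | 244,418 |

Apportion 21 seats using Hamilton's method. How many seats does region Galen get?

7

Total 755718; standard divisor 755718/21 ≈ 35986.571.
Standard quotas: Eskel 5.2805, Farrow 8.9276, Galen 6.7919.
Lower quotas: Eskel 5, Farrow 8, Galen 6 (sum 19, leaving 2 seats).
Remainders in descending order: Farrow 0.9276, Galen 0.7919, Eskel 0.2805.
The surplus seats go to Farrow, Galen.
Galen receives 7.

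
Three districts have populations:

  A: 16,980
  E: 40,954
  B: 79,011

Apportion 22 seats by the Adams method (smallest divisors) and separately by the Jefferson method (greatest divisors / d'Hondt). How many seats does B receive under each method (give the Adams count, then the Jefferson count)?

Adams: A 3, E 7, B 12.
Jefferson: A 2, E 7, B 13.
B gets 12 under Adams and 13 under Jefferson.

12 and 13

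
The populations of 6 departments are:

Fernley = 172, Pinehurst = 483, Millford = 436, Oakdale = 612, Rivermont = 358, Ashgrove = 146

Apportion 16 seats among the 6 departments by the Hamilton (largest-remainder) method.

Fernley 1; Pinehurst 4; Millford 3; Oakdale 4; Rivermont 3; Ashgrove 1

The standard divisor is 2207/16 ≈ 137.938.
Standard quotas: Fernley 1.247, Pinehurst 3.502, Millford 3.161, Oakdale 4.437, Rivermont 2.595, Ashgrove 1.058.
Lower quotas: Fernley 1, Pinehurst 3, Millford 3, Oakdale 4, Rivermont 2, Ashgrove 1 (sum 14, leaving 2 seats).
Remainders in descending order: Rivermont 0.595, Pinehurst 0.502, Oakdale 0.437, Fernley 0.247, Millford 0.161, Ashgrove 0.058.
The surplus seats go to Rivermont, Pinehurst.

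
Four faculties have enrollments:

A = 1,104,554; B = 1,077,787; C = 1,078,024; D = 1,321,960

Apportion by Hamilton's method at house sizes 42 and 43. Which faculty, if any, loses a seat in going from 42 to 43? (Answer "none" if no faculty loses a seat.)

none

At 42 seats: A 10, B 10, C 10, D 12.
At 43 seats: A 10, B 10, C 10, D 13.
No faculty's allocation decreased.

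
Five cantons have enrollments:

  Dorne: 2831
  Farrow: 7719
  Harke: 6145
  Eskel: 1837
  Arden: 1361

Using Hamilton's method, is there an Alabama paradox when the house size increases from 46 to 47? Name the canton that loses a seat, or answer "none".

At 46 seats: Dorne 7, Farrow 18, Harke 14, Eskel 4, Arden 3.
At 47 seats: Dorne 7, Farrow 18, Harke 15, Eskel 4, Arden 3.
No canton's allocation decreased.

none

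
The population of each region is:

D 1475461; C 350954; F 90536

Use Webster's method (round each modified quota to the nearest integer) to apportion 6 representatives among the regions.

D: 5; C: 1; F: 0

Standard divisor 1916951/6 ≈ 319491.833; standard quotas: D 4.618, C 1.098, F 0.283.
Rounding to the nearest integer gives D 5, C 1, F 0 — total 6, matching the house size, so no adjustment is needed.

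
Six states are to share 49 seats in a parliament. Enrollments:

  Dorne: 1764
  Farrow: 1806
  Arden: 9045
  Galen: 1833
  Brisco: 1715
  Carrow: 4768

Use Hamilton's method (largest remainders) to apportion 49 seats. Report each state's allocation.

The standard divisor is 20931/49 ≈ 427.163.
Standard quotas: Dorne 4.1296, Farrow 4.2279, Arden 21.1746, Galen 4.2911, Brisco 4.0149, Carrow 11.1620.
Lower quotas: Dorne 4, Farrow 4, Arden 21, Galen 4, Brisco 4, Carrow 11 (sum 48, leaving 1 seat).
Remainders in descending order: Galen 0.2911, Farrow 0.2279, Arden 0.1746, Carrow 0.1620, Dorne 0.1296, Brisco 0.0149.
Largest remainder: Galen receives the extra seat.

Dorne 4, Farrow 4, Arden 21, Galen 5, Brisco 4, Carrow 11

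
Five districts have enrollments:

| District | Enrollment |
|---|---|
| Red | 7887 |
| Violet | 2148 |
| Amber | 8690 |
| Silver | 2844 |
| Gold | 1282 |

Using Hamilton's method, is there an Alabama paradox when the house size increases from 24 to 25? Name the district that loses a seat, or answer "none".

At 24 seats: Red 8, Violet 2, Amber 9, Silver 3, Gold 2.
At 25 seats: Red 9, Violet 2, Amber 10, Silver 3, Gold 1.
Gold drops from 2 to 1.

Gold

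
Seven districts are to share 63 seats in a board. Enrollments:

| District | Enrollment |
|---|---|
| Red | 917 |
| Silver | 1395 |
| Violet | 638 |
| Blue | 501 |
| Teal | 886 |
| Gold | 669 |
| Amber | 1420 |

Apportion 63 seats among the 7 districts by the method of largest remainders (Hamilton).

Standard divisor: 6426 ÷ 63 = 102.
Standard quotas: Red 8.990, Silver 13.676, Violet 6.255, Blue 4.912, Teal 8.686, Gold 6.559, Amber 13.922.
Lower quotas: Red 8, Silver 13, Violet 6, Blue 4, Teal 8, Gold 6, Amber 13 (sum 58, leaving 5 seats).
Remainders in descending order: Red 0.990, Amber 0.922, Blue 0.912, Teal 0.686, Silver 0.676, Gold 0.559, Violet 0.255.
The surplus seats go to Red, Amber, Blue, Teal, Silver.

Red=9, Silver=14, Violet=6, Blue=5, Teal=9, Gold=6, Amber=14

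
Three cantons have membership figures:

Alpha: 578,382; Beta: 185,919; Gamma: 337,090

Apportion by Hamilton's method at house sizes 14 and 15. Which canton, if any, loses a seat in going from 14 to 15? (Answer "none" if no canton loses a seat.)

Beta

At 14 seats: Alpha 7, Beta 3, Gamma 4.
At 15 seats: Alpha 8, Beta 2, Gamma 5.
Beta drops from 3 to 2.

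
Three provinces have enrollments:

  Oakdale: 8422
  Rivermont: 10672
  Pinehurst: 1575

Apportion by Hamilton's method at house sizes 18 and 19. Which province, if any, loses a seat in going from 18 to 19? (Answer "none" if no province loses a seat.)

At 18 seats: Oakdale 7, Rivermont 9, Pinehurst 2.
At 19 seats: Oakdale 8, Rivermont 10, Pinehurst 1.
Pinehurst drops from 2 to 1.

Pinehurst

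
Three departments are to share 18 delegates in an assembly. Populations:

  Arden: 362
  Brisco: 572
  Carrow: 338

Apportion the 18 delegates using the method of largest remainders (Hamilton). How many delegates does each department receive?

Arden 5, Brisco 8, Carrow 5

The standard divisor is 1272/18 ≈ 70.667.
Standard quotas: Arden 5.123, Brisco 8.094, Carrow 4.783.
Lower quotas: Arden 5, Brisco 8, Carrow 4 (sum 17, leaving 1 seat).
Remainders in descending order: Carrow 0.783, Arden 0.123, Brisco 0.094.
The surplus seat goes to Carrow.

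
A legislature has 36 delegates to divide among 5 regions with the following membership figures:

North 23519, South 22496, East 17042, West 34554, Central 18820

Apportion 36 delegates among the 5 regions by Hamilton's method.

North: 7, South: 7, East: 5, West: 11, Central: 6

The standard divisor is 116431/36 ≈ 3234.194.
Standard quotas: North 7.2720, South 6.9557, East 5.2693, West 10.6840, Central 5.8191.
Lower quotas: North 7, South 6, East 5, West 10, Central 5 (sum 33, leaving 3 seats).
Remainders in descending order: South 0.9557, Central 0.8191, West 0.6840, North 0.2720, East 0.2693.
Largest remainders: South, Central, West receive the extra seats.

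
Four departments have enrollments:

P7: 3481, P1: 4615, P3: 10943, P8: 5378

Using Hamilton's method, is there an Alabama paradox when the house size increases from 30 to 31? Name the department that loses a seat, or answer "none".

At 30 seats: P7 4, P1 6, P3 13, P8 7.
At 31 seats: P7 4, P1 6, P3 14, P8 7.
No department's allocation decreased.

none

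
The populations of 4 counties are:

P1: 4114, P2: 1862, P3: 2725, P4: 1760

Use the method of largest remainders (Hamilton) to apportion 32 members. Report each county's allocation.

P1 13, P2 6, P3 8, P4 5

Total 10461; standard divisor 10461/32 ≈ 326.906.
Standard quotas: P1 12.585, P2 5.696, P3 8.336, P4 5.384.
Lower quotas: P1 12, P2 5, P3 8, P4 5 (sum 30, leaving 2 seats).
Remainders in descending order: P2 0.696, P1 0.585, P4 0.384, P3 0.336.
The surplus seats go to P2, P1.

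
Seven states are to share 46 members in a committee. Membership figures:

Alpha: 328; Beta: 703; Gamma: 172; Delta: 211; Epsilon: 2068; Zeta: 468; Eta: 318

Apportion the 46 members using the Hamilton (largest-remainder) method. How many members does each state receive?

Standard divisor: 4268 ÷ 46 ≈ 92.783.
Standard quotas: Alpha 3.535, Beta 7.577, Gamma 1.854, Delta 2.274, Epsilon 22.289, Zeta 5.044, Eta 3.427.
Lower quotas: Alpha 3, Beta 7, Gamma 1, Delta 2, Epsilon 22, Zeta 5, Eta 3 (sum 43, leaving 3 seats).
Remainders in descending order: Gamma 0.854, Beta 0.577, Alpha 0.535, Eta 0.427, Epsilon 0.289, Delta 0.274, Zeta 0.044.
The surplus seats go to Gamma, Beta, Alpha.

Alpha=4, Beta=8, Gamma=2, Delta=2, Epsilon=22, Zeta=5, Eta=3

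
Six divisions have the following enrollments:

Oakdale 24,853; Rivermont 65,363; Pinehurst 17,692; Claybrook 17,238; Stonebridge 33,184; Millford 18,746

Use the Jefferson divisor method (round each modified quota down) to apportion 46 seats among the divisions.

Standard divisor 177076/46 ≈ 3849.478; standard quotas: Oakdale 6.456, Rivermont 16.980, Pinehurst 4.596, Claybrook 4.478, Stonebridge 8.620, Millford 4.870.
Rounding down gives 6, 16, 4, 4, 8, 4 = 42 seats, so the divisor must be adjusted.
With modified divisor 3600: modified quotas Oakdale 6.904, Rivermont 18.156, Pinehurst 4.914, Claybrook 4.788, Stonebridge 9.218, Millford 5.207.
Rounding down: Oakdale 6, Rivermont 18, Pinehurst 4, Claybrook 4, Stonebridge 9, Millford 5 (total 46).

Oakdale: 6; Rivermont: 18; Pinehurst: 4; Claybrook: 4; Stonebridge: 9; Millford: 5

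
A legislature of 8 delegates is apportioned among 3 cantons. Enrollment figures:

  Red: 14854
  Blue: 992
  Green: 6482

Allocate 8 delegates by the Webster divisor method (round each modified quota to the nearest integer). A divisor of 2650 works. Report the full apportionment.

With modified divisor 2650: modified quotas Red 5.605, Blue 0.374, Green 2.446.
Rounding to the nearest integer: Red 6, Blue 0, Green 2 (total 8).

Red: 6; Blue: 0; Green: 2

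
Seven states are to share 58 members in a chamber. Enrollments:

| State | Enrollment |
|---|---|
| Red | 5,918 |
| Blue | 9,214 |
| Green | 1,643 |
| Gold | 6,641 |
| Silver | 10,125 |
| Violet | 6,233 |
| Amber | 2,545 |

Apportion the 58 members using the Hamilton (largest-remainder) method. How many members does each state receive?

Red 8, Blue 13, Green 2, Gold 9, Silver 14, Violet 9, Amber 3

Standard divisor: 42319 ÷ 58 ≈ 729.638.
Standard quotas: Red 8.1109, Blue 12.6282, Green 2.2518, Gold 9.1018, Silver 13.8767, Violet 8.5426, Amber 3.4880.
Lower quotas: Red 8, Blue 12, Green 2, Gold 9, Silver 13, Violet 8, Amber 3 (sum 55, leaving 3 seats).
Remainders in descending order: Silver 0.8767, Blue 0.6282, Violet 0.5426, Amber 0.4880, Green 0.2518, Red 0.1109, Gold 0.1018.
Largest remainders: Silver, Blue, Violet receive the extra seats.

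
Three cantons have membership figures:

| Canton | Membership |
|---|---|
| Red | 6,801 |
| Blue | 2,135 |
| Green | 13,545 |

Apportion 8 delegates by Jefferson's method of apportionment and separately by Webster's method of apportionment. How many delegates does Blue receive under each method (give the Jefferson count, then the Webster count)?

Jefferson: Red 3, Blue 0, Green 5.
Webster: Red 2, Blue 1, Green 5.
Blue gets 0 under Jefferson and 1 under Webster.

0 and 1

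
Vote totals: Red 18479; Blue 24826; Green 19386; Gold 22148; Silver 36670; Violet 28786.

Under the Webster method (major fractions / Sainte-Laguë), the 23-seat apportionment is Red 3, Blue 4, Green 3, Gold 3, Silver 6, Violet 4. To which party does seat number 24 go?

Priority for the next seat is population ÷ (current seats + 0.5).
Priorities: Red 5279.714, Blue 5516.889, Green 5538.857, Gold 6328.000, Silver 5641.538, Violet 6396.889.
Highest priority: Violet.

Violet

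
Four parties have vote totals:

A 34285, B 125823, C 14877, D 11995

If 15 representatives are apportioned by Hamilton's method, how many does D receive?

Standard divisor: 186980 ÷ 15 ≈ 12465.333.
Standard quotas: A 2.7504, B 10.0938, C 1.1935, D 0.9623.
Lower quotas: A 2, B 10, C 1, D 0 (sum 13, leaving 2 seats).
Remainders in descending order: D 0.9623, A 0.7504, C 0.1935, B 0.0938.
Largest remainders: D, A receive the extra seats.
D receives 1.

1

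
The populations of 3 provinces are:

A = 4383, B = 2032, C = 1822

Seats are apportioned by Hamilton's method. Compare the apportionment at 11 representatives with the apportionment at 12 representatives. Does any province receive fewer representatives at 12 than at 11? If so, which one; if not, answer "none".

none

At 11 seats: A 6, B 3, C 2.
At 12 seats: A 6, B 3, C 3.
No province's allocation decreased.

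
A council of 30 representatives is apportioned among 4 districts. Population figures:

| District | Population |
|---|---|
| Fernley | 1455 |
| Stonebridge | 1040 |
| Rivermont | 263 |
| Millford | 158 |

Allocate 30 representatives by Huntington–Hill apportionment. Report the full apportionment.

Fernley: 15; Stonebridge: 10; Rivermont: 3; Millford: 2

With divisor 100: modified quotas Fernley 14.550, Stonebridge 10.400, Rivermont 2.630, Millford 1.580.
Geometric-mean thresholds: Fernley √(14·15)=14.491, Stonebridge √(10·11)=10.488, Rivermont √(2·3)=2.449, Millford √(1·2)=1.414.
Each quota rounded against its threshold gives Fernley 15, Stonebridge 10, Rivermont 3, Millford 2 (total 30).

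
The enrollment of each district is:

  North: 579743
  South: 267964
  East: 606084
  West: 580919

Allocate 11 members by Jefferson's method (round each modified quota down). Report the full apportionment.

North 3, South 1, East 4, West 3

Standard divisor 2034710/11 ≈ 184973.636; standard quotas: North 3.134, South 1.449, East 3.277, West 3.141.
Rounding down gives 3, 1, 3, 3 = 10 seats, so the divisor must be adjusted.
With modified divisor 148400: modified quotas North 3.907, South 1.806, East 4.084, West 3.915.
Rounding down: North 3, South 1, East 4, West 3 (total 11).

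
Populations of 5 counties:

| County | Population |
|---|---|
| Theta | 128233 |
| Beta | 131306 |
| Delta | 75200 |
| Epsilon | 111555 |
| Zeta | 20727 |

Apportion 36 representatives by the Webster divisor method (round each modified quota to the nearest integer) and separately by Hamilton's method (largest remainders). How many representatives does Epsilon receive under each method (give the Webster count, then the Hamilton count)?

Webster: Theta 10, Beta 10, Delta 6, Epsilon 8, Zeta 2.
Hamilton: Theta 10, Beta 10, Delta 6, Epsilon 9, Zeta 1.
Epsilon gets 8 under Webster and 9 under Hamilton.

8 and 9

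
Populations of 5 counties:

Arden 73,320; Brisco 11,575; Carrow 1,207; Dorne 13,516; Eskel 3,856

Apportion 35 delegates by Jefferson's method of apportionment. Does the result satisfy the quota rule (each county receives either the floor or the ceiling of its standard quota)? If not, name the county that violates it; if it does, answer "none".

Arden

Standard quotas: Arden 24.800, Brisco 3.915, Carrow 0.408, Dorne 4.572, Eskel 1.304.
Jefferson allocation: Arden 26, Brisco 4, Carrow 0, Dorne 4, Eskel 1.
Arden has quota 24.800 (lower 24, upper 25) but receives 26 — outside the quota interval.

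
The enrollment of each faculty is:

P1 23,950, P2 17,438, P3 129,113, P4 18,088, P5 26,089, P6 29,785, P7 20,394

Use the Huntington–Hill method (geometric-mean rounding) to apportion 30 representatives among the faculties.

P1=3, P2=2, P3=15, P4=2, P5=3, P6=3, P7=2

With divisor 8754: modified quotas P1 2.736, P2 1.992, P3 14.749, P4 2.066, P5 2.980, P6 3.402, P7 2.330.
Geometric-mean thresholds: P1 √(2·3)=2.449, P2 √(1·2)=1.414, P3 √(14·15)=14.491, P4 √(2·3)=2.449, P5 √(2·3)=2.449, P6 √(3·4)=3.464, P7 √(2·3)=2.449.
Each quota rounded against its threshold gives P1 3, P2 2, P3 15, P4 2, P5 3, P6 3, P7 2 (total 30).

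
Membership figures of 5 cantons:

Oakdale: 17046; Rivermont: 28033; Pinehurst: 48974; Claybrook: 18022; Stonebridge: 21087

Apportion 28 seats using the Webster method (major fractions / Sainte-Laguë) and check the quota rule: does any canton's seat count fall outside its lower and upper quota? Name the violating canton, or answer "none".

Standard quotas: Oakdale 3.584, Rivermont 5.895, Pinehurst 10.298, Claybrook 3.789, Stonebridge 4.434.
Webster allocation: Oakdale 4, Rivermont 6, Pinehurst 10, Claybrook 4, Stonebridge 4.
Every allocation lies between the lower and upper quota.

none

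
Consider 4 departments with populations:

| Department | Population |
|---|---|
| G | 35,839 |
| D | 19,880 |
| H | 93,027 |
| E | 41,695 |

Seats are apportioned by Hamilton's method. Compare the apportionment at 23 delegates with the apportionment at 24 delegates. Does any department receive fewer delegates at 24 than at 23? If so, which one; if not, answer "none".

D

At 23 seats: G 4, D 3, H 11, E 5.
At 24 seats: G 5, D 2, H 12, E 5.
D drops from 3 to 2.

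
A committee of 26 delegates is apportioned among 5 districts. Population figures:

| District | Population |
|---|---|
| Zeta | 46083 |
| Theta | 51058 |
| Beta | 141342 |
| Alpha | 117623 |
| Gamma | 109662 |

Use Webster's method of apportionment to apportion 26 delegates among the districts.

Zeta 3, Theta 3, Beta 8, Alpha 6, Gamma 6

Standard divisor 465768/26 ≈ 17914.154; standard quotas: Zeta 2.572, Theta 2.850, Beta 7.890, Alpha 6.566, Gamma 6.122.
Rounding to the nearest integer gives 3, 3, 8, 7, 6 = 27 seats, so the divisor must be adjusted.
With modified divisor 18260: modified quotas Zeta 2.524, Theta 2.796, Beta 7.741, Alpha 6.442, Gamma 6.006.
Rounding to the nearest integer: Zeta 3, Theta 3, Beta 8, Alpha 6, Gamma 6 (total 26).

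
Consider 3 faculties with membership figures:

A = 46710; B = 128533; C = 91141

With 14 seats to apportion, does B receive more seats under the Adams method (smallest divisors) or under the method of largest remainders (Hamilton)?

Adams: A 3, B 6, C 5.
Hamilton: A 2, B 7, C 5.
B gets 6 under Adams and 7 under Hamilton.

Hamilton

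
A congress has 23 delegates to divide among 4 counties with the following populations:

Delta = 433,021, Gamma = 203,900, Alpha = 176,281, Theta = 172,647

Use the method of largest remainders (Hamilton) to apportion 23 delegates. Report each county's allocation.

Delta 10; Gamma 5; Alpha 4; Theta 4

Total 985849; standard divisor 985849/23 = 42863.
Standard quotas: Delta 10.1024, Gamma 4.7570, Alpha 4.1127, Theta 4.0279.
Lower quotas: Delta 10, Gamma 4, Alpha 4, Theta 4 (sum 22, leaving 1 seat).
Remainders in descending order: Gamma 0.7570, Alpha 0.1127, Delta 0.1024, Theta 0.0279.
Largest remainder: Gamma receives the extra seat.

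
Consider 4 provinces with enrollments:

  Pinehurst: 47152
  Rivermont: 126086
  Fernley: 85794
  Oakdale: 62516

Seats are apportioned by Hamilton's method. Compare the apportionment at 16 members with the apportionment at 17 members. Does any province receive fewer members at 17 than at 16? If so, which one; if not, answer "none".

Pinehurst

At 16 seats: Pinehurst 3, Rivermont 6, Fernley 4, Oakdale 3.
At 17 seats: Pinehurst 2, Rivermont 7, Fernley 5, Oakdale 3.
Pinehurst drops from 3 to 2.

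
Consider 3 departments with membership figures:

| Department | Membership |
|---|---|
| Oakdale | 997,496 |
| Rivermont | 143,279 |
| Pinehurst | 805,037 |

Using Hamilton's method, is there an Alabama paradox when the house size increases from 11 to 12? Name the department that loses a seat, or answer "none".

At 11 seats: Oakdale 6, Rivermont 1, Pinehurst 4.
At 12 seats: Oakdale 6, Rivermont 1, Pinehurst 5.
No department's allocation decreased.

none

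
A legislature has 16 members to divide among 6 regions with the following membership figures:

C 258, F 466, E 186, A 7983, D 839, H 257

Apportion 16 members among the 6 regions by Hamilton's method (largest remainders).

C: 1; F: 1; E: 0; A: 13; D: 1; H: 0

The standard divisor is 9989/16 ≈ 624.312.
Standard quotas: C 0.4133, F 0.7464, E 0.2979, A 12.7869, D 1.3439, H 0.4117.
Lower quotas: C 0, F 0, E 0, A 12, D 1, H 0 (sum 13, leaving 3 seats).
Remainders in descending order: A 0.7869, F 0.7464, C 0.4133, H 0.4117, D 0.3439, E 0.2979.
The surplus seats go to A, F, C.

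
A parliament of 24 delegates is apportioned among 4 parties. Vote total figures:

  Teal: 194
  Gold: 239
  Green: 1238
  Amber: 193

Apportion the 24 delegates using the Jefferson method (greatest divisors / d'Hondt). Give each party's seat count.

Standard divisor 1864/24 ≈ 77.667; standard quotas: Teal 2.498, Gold 3.077, Green 15.940, Amber 2.485.
Rounding down gives 2, 3, 15, 2 = 22 seats, so the divisor must be adjusted.
With modified divisor 70: modified quotas Teal 2.771, Gold 3.414, Green 17.686, Amber 2.757.
Rounding down: Teal 2, Gold 3, Green 17, Amber 2 (total 24).

Teal 2; Gold 3; Green 17; Amber 2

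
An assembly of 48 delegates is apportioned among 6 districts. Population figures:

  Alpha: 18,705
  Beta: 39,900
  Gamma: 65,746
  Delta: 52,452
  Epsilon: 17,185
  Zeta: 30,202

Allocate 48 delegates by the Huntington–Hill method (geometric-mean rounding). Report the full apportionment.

Alpha 4, Beta 9, Gamma 14, Delta 11, Epsilon 4, Zeta 6

With divisor 4681: modified quotas Alpha 3.996, Beta 8.524, Gamma 14.045, Delta 11.205, Epsilon 3.671, Zeta 6.452.
Geometric-mean thresholds: Alpha √(3·4)=3.464, Beta √(8·9)=8.485, Gamma √(14·15)=14.491, Delta √(11·12)=11.489, Epsilon √(3·4)=3.464, Zeta √(6·7)=6.481.
Each quota rounded against its threshold gives Alpha 4, Beta 9, Gamma 14, Delta 11, Epsilon 4, Zeta 6 (total 48).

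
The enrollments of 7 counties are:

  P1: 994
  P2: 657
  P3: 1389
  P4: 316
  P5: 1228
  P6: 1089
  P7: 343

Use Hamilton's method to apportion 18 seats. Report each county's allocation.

Total 6016; standard divisor 6016/18 ≈ 334.222.
Standard quotas: P1 2.974, P2 1.966, P3 4.156, P4 0.945, P5 3.674, P6 3.258, P7 1.026.
Lower quotas: P1 2, P2 1, P3 4, P4 0, P5 3, P6 3, P7 1 (sum 14, leaving 4 seats).
Remainders in descending order: P1 0.974, P2 0.966, P4 0.945, P5 0.674, P6 0.258, P3 0.156, P7 0.026.
Largest remainders: P1, P2, P4, P5 receive the extra seats.

P1: 3; P2: 2; P3: 4; P4: 1; P5: 4; P6: 3; P7: 1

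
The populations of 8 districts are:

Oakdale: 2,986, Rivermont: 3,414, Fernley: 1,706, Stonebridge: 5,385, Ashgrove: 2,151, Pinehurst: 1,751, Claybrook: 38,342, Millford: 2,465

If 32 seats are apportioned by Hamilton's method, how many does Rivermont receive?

2

Total 58200; standard divisor 58200/32 ≈ 1818.75.
Standard quotas: Oakdale 1.6418, Rivermont 1.8771, Fernley 0.9380, Stonebridge 2.9608, Ashgrove 1.1827, Pinehurst 0.9627, Claybrook 21.0815, Millford 1.3553.
Lower quotas: Oakdale 1, Rivermont 1, Fernley 0, Stonebridge 2, Ashgrove 1, Pinehurst 0, Claybrook 21, Millford 1 (sum 27, leaving 5 seats).
Remainders in descending order: Pinehurst 0.9627, Stonebridge 0.9608, Fernley 0.9380, Rivermont 0.8771, Oakdale 0.6418, Millford 0.3553, Ashgrove 0.1827, Claybrook 0.0815.
The surplus seats go to Pinehurst, Stonebridge, Fernley, Rivermont, Oakdale.
Rivermont receives 2.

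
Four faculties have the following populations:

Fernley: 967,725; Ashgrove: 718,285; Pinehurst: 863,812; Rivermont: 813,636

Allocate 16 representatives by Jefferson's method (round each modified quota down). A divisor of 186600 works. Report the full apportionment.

Fernley 5, Ashgrove 3, Pinehurst 4, Rivermont 4

With modified divisor 186600: modified quotas Fernley 5.186, Ashgrove 3.849, Pinehurst 4.629, Rivermont 4.360.
Rounding down: Fernley 5, Ashgrove 3, Pinehurst 4, Rivermont 4 (total 16).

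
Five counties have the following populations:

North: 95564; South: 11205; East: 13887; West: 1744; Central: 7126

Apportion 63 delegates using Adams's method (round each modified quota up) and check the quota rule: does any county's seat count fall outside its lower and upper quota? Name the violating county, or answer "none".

Standard quotas: North 46.481, South 5.450, East 6.754, West 0.848, Central 3.466.
Adams allocation: North 45, South 6, East 7, West 1, Central 4.
North has quota 46.481 (lower 46, upper 47) but receives 45 — outside the quota interval.

North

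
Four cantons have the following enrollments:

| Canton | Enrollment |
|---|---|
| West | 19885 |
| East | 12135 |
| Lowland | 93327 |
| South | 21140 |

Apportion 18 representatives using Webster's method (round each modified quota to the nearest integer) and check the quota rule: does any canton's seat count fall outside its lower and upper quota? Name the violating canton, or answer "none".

Standard quotas: West 2.443, East 1.491, Lowland 11.468, South 2.598.
Webster allocation: West 2, East 1, Lowland 12, South 3.
Every allocation lies between the lower and upper quota.

none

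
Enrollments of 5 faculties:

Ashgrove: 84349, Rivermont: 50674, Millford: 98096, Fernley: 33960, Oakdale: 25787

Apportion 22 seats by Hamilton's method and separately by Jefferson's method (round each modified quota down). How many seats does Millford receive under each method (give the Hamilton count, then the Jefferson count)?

7 and 8

Hamilton: Ashgrove 6, Rivermont 4, Millford 7, Fernley 3, Oakdale 2.
Jefferson: Ashgrove 6, Rivermont 4, Millford 8, Fernley 2, Oakdale 2.
Millford gets 7 under Hamilton and 8 under Jefferson.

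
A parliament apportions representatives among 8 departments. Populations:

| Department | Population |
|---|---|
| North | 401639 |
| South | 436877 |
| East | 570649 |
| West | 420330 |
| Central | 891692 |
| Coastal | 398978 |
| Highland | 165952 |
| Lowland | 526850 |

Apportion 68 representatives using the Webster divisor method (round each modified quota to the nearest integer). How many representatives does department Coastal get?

Standard divisor 3812967/68 ≈ 56073.044; standard quotas: North 7.163, South 7.791, East 10.177, West 7.496, Central 15.902, Coastal 7.115, Highland 2.960, Lowland 9.396.
Rounding to the nearest integer gives 7, 8, 10, 7, 16, 7, 3, 9 = 67 seats, so the divisor must be adjusted.
With modified divisor 55800: modified quotas North 7.198, South 7.829, East 10.227, West 7.533, Central 15.980, Coastal 7.150, Highland 2.974, Lowland 9.442.
Rounding to the nearest integer: North 7, South 8, East 10, West 8, Central 16, Coastal 7, Highland 3, Lowland 9 (total 68).
Coastal receives 7.

7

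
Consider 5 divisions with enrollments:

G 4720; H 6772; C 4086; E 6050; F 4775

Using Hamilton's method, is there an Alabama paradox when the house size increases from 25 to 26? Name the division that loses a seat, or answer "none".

At 25 seats: G 4, H 6, C 4, E 6, F 5.
At 26 seats: G 4, H 7, C 4, E 6, F 5.
No division's allocation decreased.

none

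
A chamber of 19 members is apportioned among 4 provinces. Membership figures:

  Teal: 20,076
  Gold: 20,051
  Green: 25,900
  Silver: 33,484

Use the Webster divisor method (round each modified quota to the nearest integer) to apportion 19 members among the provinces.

Standard divisor 99511/19 ≈ 5237.421; standard quotas: Teal 3.833, Gold 3.828, Green 4.945, Silver 6.393.
Rounding to the nearest integer gives Teal 4, Gold 4, Green 5, Silver 6 — total 19, matching the house size, so no adjustment is needed.

Teal=4, Gold=4, Green=5, Silver=6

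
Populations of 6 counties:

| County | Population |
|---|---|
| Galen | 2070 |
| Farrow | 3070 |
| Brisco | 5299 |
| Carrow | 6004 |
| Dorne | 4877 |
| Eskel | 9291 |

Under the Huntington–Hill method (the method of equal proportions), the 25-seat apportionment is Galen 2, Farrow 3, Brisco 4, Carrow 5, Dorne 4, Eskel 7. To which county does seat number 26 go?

Priority for the next seat is population ÷ (√(s·(s+1))).
Priorities: Galen 845.074, Farrow 886.233, Brisco 1184.892, Carrow 1096.175, Dorne 1090.530, Eskel 1241.562.
Highest priority: Eskel.

Eskel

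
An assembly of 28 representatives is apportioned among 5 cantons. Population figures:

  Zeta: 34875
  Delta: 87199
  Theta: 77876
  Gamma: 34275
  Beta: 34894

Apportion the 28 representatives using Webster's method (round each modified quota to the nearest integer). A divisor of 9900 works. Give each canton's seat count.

Zeta 4; Delta 9; Theta 8; Gamma 3; Beta 4

With modified divisor 9900: modified quotas Zeta 3.523, Delta 8.808, Theta 7.866, Gamma 3.462, Beta 3.525.
Rounding to the nearest integer: Zeta 4, Delta 9, Theta 8, Gamma 3, Beta 4 (total 28).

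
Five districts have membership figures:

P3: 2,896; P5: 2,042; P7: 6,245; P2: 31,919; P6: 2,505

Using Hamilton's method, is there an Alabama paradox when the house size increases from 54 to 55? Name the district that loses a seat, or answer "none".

P3

At 54 seats: P3 4, P5 2, P7 7, P2 38, P6 3.
At 55 seats: P3 3, P5 2, P7 8, P2 39, P6 3.
P3 drops from 4 to 3.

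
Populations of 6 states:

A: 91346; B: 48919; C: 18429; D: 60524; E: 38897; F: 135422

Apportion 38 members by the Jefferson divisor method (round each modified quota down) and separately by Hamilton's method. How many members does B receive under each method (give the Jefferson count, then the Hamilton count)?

Jefferson: A 9, B 5, C 1, D 6, E 4, F 13.
Hamilton: A 9, B 4, C 2, D 6, E 4, F 13.
B gets 5 under Jefferson and 4 under Hamilton.

5 and 4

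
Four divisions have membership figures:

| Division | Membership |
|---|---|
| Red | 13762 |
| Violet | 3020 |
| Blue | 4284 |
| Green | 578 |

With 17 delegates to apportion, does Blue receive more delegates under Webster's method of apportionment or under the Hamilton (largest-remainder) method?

Webster

Webster: Red 11, Violet 2, Blue 4, Green 0.
Hamilton: Red 11, Violet 2, Blue 3, Green 1.
Blue gets 4 under Webster and 3 under Hamilton.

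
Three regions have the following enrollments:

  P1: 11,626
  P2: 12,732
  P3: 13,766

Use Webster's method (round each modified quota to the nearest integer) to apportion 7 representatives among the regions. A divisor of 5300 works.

P1 2; P2 2; P3 3

With modified divisor 5300: modified quotas P1 2.194, P2 2.402, P3 2.597.
Rounding to the nearest integer: P1 2, P2 2, P3 3 (total 7).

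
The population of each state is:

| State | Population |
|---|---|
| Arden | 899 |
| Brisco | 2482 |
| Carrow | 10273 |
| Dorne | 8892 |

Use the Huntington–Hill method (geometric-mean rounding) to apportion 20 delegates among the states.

With divisor 1136: modified quotas Arden 0.791, Brisco 2.185, Carrow 9.043, Dorne 7.827.
Geometric-mean thresholds: Arden (min 1), Brisco √(2·3)=2.449, Carrow √(9·10)=9.487, Dorne √(7·8)=7.483.
Each quota rounded against its threshold gives Arden 1, Brisco 2, Carrow 9, Dorne 8 (total 20).

Arden 1, Brisco 2, Carrow 9, Dorne 8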